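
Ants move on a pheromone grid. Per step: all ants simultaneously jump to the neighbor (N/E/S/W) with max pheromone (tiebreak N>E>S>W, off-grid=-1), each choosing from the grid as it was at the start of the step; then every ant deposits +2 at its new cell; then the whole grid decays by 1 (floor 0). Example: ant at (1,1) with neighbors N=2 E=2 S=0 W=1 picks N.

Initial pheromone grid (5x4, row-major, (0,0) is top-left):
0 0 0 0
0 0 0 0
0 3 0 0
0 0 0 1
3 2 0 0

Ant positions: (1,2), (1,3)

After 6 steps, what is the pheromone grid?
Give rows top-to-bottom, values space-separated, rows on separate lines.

After step 1: ants at (0,2),(0,3)
  0 0 1 1
  0 0 0 0
  0 2 0 0
  0 0 0 0
  2 1 0 0
After step 2: ants at (0,3),(0,2)
  0 0 2 2
  0 0 0 0
  0 1 0 0
  0 0 0 0
  1 0 0 0
After step 3: ants at (0,2),(0,3)
  0 0 3 3
  0 0 0 0
  0 0 0 0
  0 0 0 0
  0 0 0 0
After step 4: ants at (0,3),(0,2)
  0 0 4 4
  0 0 0 0
  0 0 0 0
  0 0 0 0
  0 0 0 0
After step 5: ants at (0,2),(0,3)
  0 0 5 5
  0 0 0 0
  0 0 0 0
  0 0 0 0
  0 0 0 0
After step 6: ants at (0,3),(0,2)
  0 0 6 6
  0 0 0 0
  0 0 0 0
  0 0 0 0
  0 0 0 0

0 0 6 6
0 0 0 0
0 0 0 0
0 0 0 0
0 0 0 0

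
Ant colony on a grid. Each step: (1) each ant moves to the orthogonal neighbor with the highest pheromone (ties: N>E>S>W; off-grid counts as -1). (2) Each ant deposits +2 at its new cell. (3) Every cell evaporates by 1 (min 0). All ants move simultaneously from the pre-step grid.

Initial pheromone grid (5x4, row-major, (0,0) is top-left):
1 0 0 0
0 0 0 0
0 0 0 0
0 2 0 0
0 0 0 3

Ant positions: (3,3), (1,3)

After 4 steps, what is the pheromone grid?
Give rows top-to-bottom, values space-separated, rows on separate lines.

After step 1: ants at (4,3),(0,3)
  0 0 0 1
  0 0 0 0
  0 0 0 0
  0 1 0 0
  0 0 0 4
After step 2: ants at (3,3),(1,3)
  0 0 0 0
  0 0 0 1
  0 0 0 0
  0 0 0 1
  0 0 0 3
After step 3: ants at (4,3),(0,3)
  0 0 0 1
  0 0 0 0
  0 0 0 0
  0 0 0 0
  0 0 0 4
After step 4: ants at (3,3),(1,3)
  0 0 0 0
  0 0 0 1
  0 0 0 0
  0 0 0 1
  0 0 0 3

0 0 0 0
0 0 0 1
0 0 0 0
0 0 0 1
0 0 0 3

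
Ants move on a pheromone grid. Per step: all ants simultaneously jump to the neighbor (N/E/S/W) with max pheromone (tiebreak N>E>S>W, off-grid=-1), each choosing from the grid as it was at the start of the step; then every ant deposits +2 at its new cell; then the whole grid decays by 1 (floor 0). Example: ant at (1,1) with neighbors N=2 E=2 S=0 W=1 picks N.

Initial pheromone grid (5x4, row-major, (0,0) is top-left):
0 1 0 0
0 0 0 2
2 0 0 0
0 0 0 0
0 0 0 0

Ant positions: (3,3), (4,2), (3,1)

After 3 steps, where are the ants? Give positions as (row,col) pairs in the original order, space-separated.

Step 1: ant0:(3,3)->N->(2,3) | ant1:(4,2)->N->(3,2) | ant2:(3,1)->N->(2,1)
  grid max=1 at (1,3)
Step 2: ant0:(2,3)->N->(1,3) | ant1:(3,2)->N->(2,2) | ant2:(2,1)->W->(2,0)
  grid max=2 at (1,3)
Step 3: ant0:(1,3)->N->(0,3) | ant1:(2,2)->N->(1,2) | ant2:(2,0)->N->(1,0)
  grid max=1 at (0,3)

(0,3) (1,2) (1,0)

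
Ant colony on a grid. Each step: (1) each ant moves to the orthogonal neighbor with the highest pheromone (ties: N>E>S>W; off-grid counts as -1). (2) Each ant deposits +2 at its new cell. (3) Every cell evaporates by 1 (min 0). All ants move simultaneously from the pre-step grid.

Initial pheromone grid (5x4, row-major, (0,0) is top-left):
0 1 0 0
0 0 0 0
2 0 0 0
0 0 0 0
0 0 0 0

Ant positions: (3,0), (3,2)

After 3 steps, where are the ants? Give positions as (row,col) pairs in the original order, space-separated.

Step 1: ant0:(3,0)->N->(2,0) | ant1:(3,2)->N->(2,2)
  grid max=3 at (2,0)
Step 2: ant0:(2,0)->N->(1,0) | ant1:(2,2)->N->(1,2)
  grid max=2 at (2,0)
Step 3: ant0:(1,0)->S->(2,0) | ant1:(1,2)->N->(0,2)
  grid max=3 at (2,0)

(2,0) (0,2)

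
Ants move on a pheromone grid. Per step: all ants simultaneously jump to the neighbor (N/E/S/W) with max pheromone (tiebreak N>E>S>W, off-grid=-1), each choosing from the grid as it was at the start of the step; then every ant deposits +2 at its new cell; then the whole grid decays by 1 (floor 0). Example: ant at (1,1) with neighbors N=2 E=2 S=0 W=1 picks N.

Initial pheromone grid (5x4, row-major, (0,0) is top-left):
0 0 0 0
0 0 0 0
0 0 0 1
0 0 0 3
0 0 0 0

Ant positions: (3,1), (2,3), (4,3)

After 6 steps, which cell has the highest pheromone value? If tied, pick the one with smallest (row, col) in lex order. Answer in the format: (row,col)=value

Step 1: ant0:(3,1)->N->(2,1) | ant1:(2,3)->S->(3,3) | ant2:(4,3)->N->(3,3)
  grid max=6 at (3,3)
Step 2: ant0:(2,1)->N->(1,1) | ant1:(3,3)->N->(2,3) | ant2:(3,3)->N->(2,3)
  grid max=5 at (3,3)
Step 3: ant0:(1,1)->N->(0,1) | ant1:(2,3)->S->(3,3) | ant2:(2,3)->S->(3,3)
  grid max=8 at (3,3)
Step 4: ant0:(0,1)->E->(0,2) | ant1:(3,3)->N->(2,3) | ant2:(3,3)->N->(2,3)
  grid max=7 at (3,3)
Step 5: ant0:(0,2)->E->(0,3) | ant1:(2,3)->S->(3,3) | ant2:(2,3)->S->(3,3)
  grid max=10 at (3,3)
Step 6: ant0:(0,3)->S->(1,3) | ant1:(3,3)->N->(2,3) | ant2:(3,3)->N->(2,3)
  grid max=9 at (3,3)
Final grid:
  0 0 0 0
  0 0 0 1
  0 0 0 7
  0 0 0 9
  0 0 0 0
Max pheromone 9 at (3,3)

Answer: (3,3)=9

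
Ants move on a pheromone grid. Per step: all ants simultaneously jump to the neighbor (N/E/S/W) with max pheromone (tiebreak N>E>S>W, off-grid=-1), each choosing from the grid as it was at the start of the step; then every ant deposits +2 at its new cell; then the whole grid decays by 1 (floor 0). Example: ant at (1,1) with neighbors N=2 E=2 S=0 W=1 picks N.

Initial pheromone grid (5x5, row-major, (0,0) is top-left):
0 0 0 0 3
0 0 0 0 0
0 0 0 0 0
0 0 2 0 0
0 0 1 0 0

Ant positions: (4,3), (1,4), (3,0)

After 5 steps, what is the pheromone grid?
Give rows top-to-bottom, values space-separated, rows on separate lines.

After step 1: ants at (4,2),(0,4),(2,0)
  0 0 0 0 4
  0 0 0 0 0
  1 0 0 0 0
  0 0 1 0 0
  0 0 2 0 0
After step 2: ants at (3,2),(1,4),(1,0)
  0 0 0 0 3
  1 0 0 0 1
  0 0 0 0 0
  0 0 2 0 0
  0 0 1 0 0
After step 3: ants at (4,2),(0,4),(0,0)
  1 0 0 0 4
  0 0 0 0 0
  0 0 0 0 0
  0 0 1 0 0
  0 0 2 0 0
After step 4: ants at (3,2),(1,4),(0,1)
  0 1 0 0 3
  0 0 0 0 1
  0 0 0 0 0
  0 0 2 0 0
  0 0 1 0 0
After step 5: ants at (4,2),(0,4),(0,2)
  0 0 1 0 4
  0 0 0 0 0
  0 0 0 0 0
  0 0 1 0 0
  0 0 2 0 0

0 0 1 0 4
0 0 0 0 0
0 0 0 0 0
0 0 1 0 0
0 0 2 0 0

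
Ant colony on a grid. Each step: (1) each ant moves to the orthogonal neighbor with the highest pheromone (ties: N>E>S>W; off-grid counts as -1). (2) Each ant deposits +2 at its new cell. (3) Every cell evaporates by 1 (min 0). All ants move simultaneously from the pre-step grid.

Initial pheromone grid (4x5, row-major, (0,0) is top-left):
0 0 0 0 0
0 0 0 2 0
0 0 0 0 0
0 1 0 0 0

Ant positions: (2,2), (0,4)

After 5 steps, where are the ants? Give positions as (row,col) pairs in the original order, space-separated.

Step 1: ant0:(2,2)->N->(1,2) | ant1:(0,4)->S->(1,4)
  grid max=1 at (1,2)
Step 2: ant0:(1,2)->E->(1,3) | ant1:(1,4)->W->(1,3)
  grid max=4 at (1,3)
Step 3: ant0:(1,3)->N->(0,3) | ant1:(1,3)->N->(0,3)
  grid max=3 at (0,3)
Step 4: ant0:(0,3)->S->(1,3) | ant1:(0,3)->S->(1,3)
  grid max=6 at (1,3)
Step 5: ant0:(1,3)->N->(0,3) | ant1:(1,3)->N->(0,3)
  grid max=5 at (0,3)

(0,3) (0,3)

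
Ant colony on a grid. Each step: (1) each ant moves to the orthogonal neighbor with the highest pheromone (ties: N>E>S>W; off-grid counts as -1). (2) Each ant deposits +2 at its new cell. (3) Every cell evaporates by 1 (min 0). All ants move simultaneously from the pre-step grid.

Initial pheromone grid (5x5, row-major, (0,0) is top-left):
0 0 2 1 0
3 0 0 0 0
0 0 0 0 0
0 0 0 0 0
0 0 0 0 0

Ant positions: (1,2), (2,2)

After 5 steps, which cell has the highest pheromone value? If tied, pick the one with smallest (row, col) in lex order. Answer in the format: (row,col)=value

Answer: (0,2)=7

Derivation:
Step 1: ant0:(1,2)->N->(0,2) | ant1:(2,2)->N->(1,2)
  grid max=3 at (0,2)
Step 2: ant0:(0,2)->S->(1,2) | ant1:(1,2)->N->(0,2)
  grid max=4 at (0,2)
Step 3: ant0:(1,2)->N->(0,2) | ant1:(0,2)->S->(1,2)
  grid max=5 at (0,2)
Step 4: ant0:(0,2)->S->(1,2) | ant1:(1,2)->N->(0,2)
  grid max=6 at (0,2)
Step 5: ant0:(1,2)->N->(0,2) | ant1:(0,2)->S->(1,2)
  grid max=7 at (0,2)
Final grid:
  0 0 7 0 0
  0 0 5 0 0
  0 0 0 0 0
  0 0 0 0 0
  0 0 0 0 0
Max pheromone 7 at (0,2)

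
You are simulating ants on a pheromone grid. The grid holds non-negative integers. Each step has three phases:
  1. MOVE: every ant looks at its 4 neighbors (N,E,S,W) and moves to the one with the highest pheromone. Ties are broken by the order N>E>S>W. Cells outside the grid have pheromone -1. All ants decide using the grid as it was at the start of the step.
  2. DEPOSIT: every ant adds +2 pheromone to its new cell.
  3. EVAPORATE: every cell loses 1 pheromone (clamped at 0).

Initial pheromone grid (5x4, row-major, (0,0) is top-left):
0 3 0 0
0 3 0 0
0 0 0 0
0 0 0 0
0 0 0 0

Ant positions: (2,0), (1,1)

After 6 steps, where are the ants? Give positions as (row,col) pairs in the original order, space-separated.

Step 1: ant0:(2,0)->N->(1,0) | ant1:(1,1)->N->(0,1)
  grid max=4 at (0,1)
Step 2: ant0:(1,0)->E->(1,1) | ant1:(0,1)->S->(1,1)
  grid max=5 at (1,1)
Step 3: ant0:(1,1)->N->(0,1) | ant1:(1,1)->N->(0,1)
  grid max=6 at (0,1)
Step 4: ant0:(0,1)->S->(1,1) | ant1:(0,1)->S->(1,1)
  grid max=7 at (1,1)
Step 5: ant0:(1,1)->N->(0,1) | ant1:(1,1)->N->(0,1)
  grid max=8 at (0,1)
Step 6: ant0:(0,1)->S->(1,1) | ant1:(0,1)->S->(1,1)
  grid max=9 at (1,1)

(1,1) (1,1)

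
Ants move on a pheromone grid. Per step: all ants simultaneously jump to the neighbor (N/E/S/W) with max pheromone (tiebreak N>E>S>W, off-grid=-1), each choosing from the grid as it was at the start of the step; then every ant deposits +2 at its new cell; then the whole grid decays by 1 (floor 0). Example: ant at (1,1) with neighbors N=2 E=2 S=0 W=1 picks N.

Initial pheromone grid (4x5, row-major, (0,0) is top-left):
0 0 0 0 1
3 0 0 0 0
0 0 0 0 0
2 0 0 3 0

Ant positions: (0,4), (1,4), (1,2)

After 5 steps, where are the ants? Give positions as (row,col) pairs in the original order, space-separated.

Step 1: ant0:(0,4)->S->(1,4) | ant1:(1,4)->N->(0,4) | ant2:(1,2)->N->(0,2)
  grid max=2 at (0,4)
Step 2: ant0:(1,4)->N->(0,4) | ant1:(0,4)->S->(1,4) | ant2:(0,2)->E->(0,3)
  grid max=3 at (0,4)
Step 3: ant0:(0,4)->S->(1,4) | ant1:(1,4)->N->(0,4) | ant2:(0,3)->E->(0,4)
  grid max=6 at (0,4)
Step 4: ant0:(1,4)->N->(0,4) | ant1:(0,4)->S->(1,4) | ant2:(0,4)->S->(1,4)
  grid max=7 at (0,4)
Step 5: ant0:(0,4)->S->(1,4) | ant1:(1,4)->N->(0,4) | ant2:(1,4)->N->(0,4)
  grid max=10 at (0,4)

(1,4) (0,4) (0,4)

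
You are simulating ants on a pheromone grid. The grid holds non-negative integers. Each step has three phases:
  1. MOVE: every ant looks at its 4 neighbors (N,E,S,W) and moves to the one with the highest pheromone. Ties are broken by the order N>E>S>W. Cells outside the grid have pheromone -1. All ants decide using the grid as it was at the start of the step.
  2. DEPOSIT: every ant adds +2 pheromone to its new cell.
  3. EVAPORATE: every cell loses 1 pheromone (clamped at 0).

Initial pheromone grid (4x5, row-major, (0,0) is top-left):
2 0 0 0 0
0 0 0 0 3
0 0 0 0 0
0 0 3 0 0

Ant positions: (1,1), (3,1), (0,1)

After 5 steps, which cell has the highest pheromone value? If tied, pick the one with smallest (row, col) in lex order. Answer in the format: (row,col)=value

Step 1: ant0:(1,1)->N->(0,1) | ant1:(3,1)->E->(3,2) | ant2:(0,1)->W->(0,0)
  grid max=4 at (3,2)
Step 2: ant0:(0,1)->W->(0,0) | ant1:(3,2)->N->(2,2) | ant2:(0,0)->E->(0,1)
  grid max=4 at (0,0)
Step 3: ant0:(0,0)->E->(0,1) | ant1:(2,2)->S->(3,2) | ant2:(0,1)->W->(0,0)
  grid max=5 at (0,0)
Step 4: ant0:(0,1)->W->(0,0) | ant1:(3,2)->N->(2,2) | ant2:(0,0)->E->(0,1)
  grid max=6 at (0,0)
Step 5: ant0:(0,0)->E->(0,1) | ant1:(2,2)->S->(3,2) | ant2:(0,1)->W->(0,0)
  grid max=7 at (0,0)
Final grid:
  7 5 0 0 0
  0 0 0 0 0
  0 0 0 0 0
  0 0 4 0 0
Max pheromone 7 at (0,0)

Answer: (0,0)=7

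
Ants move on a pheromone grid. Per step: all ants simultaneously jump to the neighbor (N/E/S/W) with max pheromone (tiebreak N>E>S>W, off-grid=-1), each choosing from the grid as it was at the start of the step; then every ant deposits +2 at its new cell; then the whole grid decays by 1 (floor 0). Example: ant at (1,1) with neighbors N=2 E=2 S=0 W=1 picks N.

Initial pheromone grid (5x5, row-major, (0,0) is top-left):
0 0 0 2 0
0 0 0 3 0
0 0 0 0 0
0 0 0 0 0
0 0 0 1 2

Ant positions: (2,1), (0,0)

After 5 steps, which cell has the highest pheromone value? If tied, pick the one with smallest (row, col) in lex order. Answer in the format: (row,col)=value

Step 1: ant0:(2,1)->N->(1,1) | ant1:(0,0)->E->(0,1)
  grid max=2 at (1,3)
Step 2: ant0:(1,1)->N->(0,1) | ant1:(0,1)->S->(1,1)
  grid max=2 at (0,1)
Step 3: ant0:(0,1)->S->(1,1) | ant1:(1,1)->N->(0,1)
  grid max=3 at (0,1)
Step 4: ant0:(1,1)->N->(0,1) | ant1:(0,1)->S->(1,1)
  grid max=4 at (0,1)
Step 5: ant0:(0,1)->S->(1,1) | ant1:(1,1)->N->(0,1)
  grid max=5 at (0,1)
Final grid:
  0 5 0 0 0
  0 5 0 0 0
  0 0 0 0 0
  0 0 0 0 0
  0 0 0 0 0
Max pheromone 5 at (0,1)

Answer: (0,1)=5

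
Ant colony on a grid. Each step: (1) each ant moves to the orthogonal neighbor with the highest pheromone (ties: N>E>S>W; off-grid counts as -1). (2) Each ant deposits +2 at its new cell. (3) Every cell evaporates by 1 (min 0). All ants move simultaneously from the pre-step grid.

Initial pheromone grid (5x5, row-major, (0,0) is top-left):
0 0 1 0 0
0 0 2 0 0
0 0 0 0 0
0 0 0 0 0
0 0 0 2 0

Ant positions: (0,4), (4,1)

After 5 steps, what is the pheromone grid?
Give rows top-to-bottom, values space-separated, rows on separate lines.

After step 1: ants at (1,4),(3,1)
  0 0 0 0 0
  0 0 1 0 1
  0 0 0 0 0
  0 1 0 0 0
  0 0 0 1 0
After step 2: ants at (0,4),(2,1)
  0 0 0 0 1
  0 0 0 0 0
  0 1 0 0 0
  0 0 0 0 0
  0 0 0 0 0
After step 3: ants at (1,4),(1,1)
  0 0 0 0 0
  0 1 0 0 1
  0 0 0 0 0
  0 0 0 0 0
  0 0 0 0 0
After step 4: ants at (0,4),(0,1)
  0 1 0 0 1
  0 0 0 0 0
  0 0 0 0 0
  0 0 0 0 0
  0 0 0 0 0
After step 5: ants at (1,4),(0,2)
  0 0 1 0 0
  0 0 0 0 1
  0 0 0 0 0
  0 0 0 0 0
  0 0 0 0 0

0 0 1 0 0
0 0 0 0 1
0 0 0 0 0
0 0 0 0 0
0 0 0 0 0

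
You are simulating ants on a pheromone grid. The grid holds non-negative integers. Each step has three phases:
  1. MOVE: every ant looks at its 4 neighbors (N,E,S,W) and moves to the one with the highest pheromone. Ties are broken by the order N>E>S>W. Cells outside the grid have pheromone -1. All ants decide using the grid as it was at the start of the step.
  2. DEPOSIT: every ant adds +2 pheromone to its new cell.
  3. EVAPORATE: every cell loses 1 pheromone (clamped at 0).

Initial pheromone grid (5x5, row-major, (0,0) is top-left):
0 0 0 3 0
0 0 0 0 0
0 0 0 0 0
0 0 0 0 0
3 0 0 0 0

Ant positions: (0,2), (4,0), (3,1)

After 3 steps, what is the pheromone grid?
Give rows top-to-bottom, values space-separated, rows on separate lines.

After step 1: ants at (0,3),(3,0),(2,1)
  0 0 0 4 0
  0 0 0 0 0
  0 1 0 0 0
  1 0 0 0 0
  2 0 0 0 0
After step 2: ants at (0,4),(4,0),(1,1)
  0 0 0 3 1
  0 1 0 0 0
  0 0 0 0 0
  0 0 0 0 0
  3 0 0 0 0
After step 3: ants at (0,3),(3,0),(0,1)
  0 1 0 4 0
  0 0 0 0 0
  0 0 0 0 0
  1 0 0 0 0
  2 0 0 0 0

0 1 0 4 0
0 0 0 0 0
0 0 0 0 0
1 0 0 0 0
2 0 0 0 0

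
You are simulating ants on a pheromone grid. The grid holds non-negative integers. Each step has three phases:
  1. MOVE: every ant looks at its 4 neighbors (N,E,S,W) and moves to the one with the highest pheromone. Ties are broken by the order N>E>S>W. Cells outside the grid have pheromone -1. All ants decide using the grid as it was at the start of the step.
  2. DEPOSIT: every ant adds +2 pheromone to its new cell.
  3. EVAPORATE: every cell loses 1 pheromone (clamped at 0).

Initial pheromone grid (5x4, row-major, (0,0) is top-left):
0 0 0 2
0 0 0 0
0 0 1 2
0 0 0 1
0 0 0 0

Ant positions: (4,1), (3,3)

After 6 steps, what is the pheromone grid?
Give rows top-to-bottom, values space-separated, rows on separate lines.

After step 1: ants at (3,1),(2,3)
  0 0 0 1
  0 0 0 0
  0 0 0 3
  0 1 0 0
  0 0 0 0
After step 2: ants at (2,1),(1,3)
  0 0 0 0
  0 0 0 1
  0 1 0 2
  0 0 0 0
  0 0 0 0
After step 3: ants at (1,1),(2,3)
  0 0 0 0
  0 1 0 0
  0 0 0 3
  0 0 0 0
  0 0 0 0
After step 4: ants at (0,1),(1,3)
  0 1 0 0
  0 0 0 1
  0 0 0 2
  0 0 0 0
  0 0 0 0
After step 5: ants at (0,2),(2,3)
  0 0 1 0
  0 0 0 0
  0 0 0 3
  0 0 0 0
  0 0 0 0
After step 6: ants at (0,3),(1,3)
  0 0 0 1
  0 0 0 1
  0 0 0 2
  0 0 0 0
  0 0 0 0

0 0 0 1
0 0 0 1
0 0 0 2
0 0 0 0
0 0 0 0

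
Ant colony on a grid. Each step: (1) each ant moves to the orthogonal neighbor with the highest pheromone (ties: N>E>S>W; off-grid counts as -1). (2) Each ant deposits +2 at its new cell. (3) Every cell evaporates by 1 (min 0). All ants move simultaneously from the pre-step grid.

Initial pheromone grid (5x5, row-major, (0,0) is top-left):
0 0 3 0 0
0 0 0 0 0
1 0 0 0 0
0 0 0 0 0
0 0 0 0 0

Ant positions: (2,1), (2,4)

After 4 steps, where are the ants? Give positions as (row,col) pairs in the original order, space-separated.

Step 1: ant0:(2,1)->W->(2,0) | ant1:(2,4)->N->(1,4)
  grid max=2 at (0,2)
Step 2: ant0:(2,0)->N->(1,0) | ant1:(1,4)->N->(0,4)
  grid max=1 at (0,2)
Step 3: ant0:(1,0)->S->(2,0) | ant1:(0,4)->S->(1,4)
  grid max=2 at (2,0)
Step 4: ant0:(2,0)->N->(1,0) | ant1:(1,4)->N->(0,4)
  grid max=1 at (0,4)

(1,0) (0,4)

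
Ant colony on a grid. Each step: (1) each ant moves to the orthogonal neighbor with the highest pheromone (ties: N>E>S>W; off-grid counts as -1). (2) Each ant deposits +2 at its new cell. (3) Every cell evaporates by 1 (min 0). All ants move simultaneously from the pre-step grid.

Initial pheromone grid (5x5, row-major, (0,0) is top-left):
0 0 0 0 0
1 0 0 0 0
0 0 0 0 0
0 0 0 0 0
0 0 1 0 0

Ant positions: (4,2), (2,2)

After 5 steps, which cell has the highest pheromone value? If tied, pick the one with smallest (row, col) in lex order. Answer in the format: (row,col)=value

Step 1: ant0:(4,2)->N->(3,2) | ant1:(2,2)->N->(1,2)
  grid max=1 at (1,2)
Step 2: ant0:(3,2)->N->(2,2) | ant1:(1,2)->N->(0,2)
  grid max=1 at (0,2)
Step 3: ant0:(2,2)->N->(1,2) | ant1:(0,2)->E->(0,3)
  grid max=1 at (0,3)
Step 4: ant0:(1,2)->N->(0,2) | ant1:(0,3)->E->(0,4)
  grid max=1 at (0,2)
Step 5: ant0:(0,2)->E->(0,3) | ant1:(0,4)->S->(1,4)
  grid max=1 at (0,3)
Final grid:
  0 0 0 1 0
  0 0 0 0 1
  0 0 0 0 0
  0 0 0 0 0
  0 0 0 0 0
Max pheromone 1 at (0,3)

Answer: (0,3)=1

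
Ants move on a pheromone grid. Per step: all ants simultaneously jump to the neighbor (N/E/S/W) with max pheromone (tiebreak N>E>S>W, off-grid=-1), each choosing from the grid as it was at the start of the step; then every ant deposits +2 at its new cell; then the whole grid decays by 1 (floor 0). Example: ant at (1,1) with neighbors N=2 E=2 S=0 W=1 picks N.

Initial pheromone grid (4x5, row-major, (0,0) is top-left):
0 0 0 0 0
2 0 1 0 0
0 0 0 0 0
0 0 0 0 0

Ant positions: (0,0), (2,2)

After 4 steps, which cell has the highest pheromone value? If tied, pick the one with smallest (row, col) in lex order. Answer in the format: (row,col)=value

Answer: (1,0)=2

Derivation:
Step 1: ant0:(0,0)->S->(1,0) | ant1:(2,2)->N->(1,2)
  grid max=3 at (1,0)
Step 2: ant0:(1,0)->N->(0,0) | ant1:(1,2)->N->(0,2)
  grid max=2 at (1,0)
Step 3: ant0:(0,0)->S->(1,0) | ant1:(0,2)->S->(1,2)
  grid max=3 at (1,0)
Step 4: ant0:(1,0)->N->(0,0) | ant1:(1,2)->N->(0,2)
  grid max=2 at (1,0)
Final grid:
  1 0 1 0 0
  2 0 1 0 0
  0 0 0 0 0
  0 0 0 0 0
Max pheromone 2 at (1,0)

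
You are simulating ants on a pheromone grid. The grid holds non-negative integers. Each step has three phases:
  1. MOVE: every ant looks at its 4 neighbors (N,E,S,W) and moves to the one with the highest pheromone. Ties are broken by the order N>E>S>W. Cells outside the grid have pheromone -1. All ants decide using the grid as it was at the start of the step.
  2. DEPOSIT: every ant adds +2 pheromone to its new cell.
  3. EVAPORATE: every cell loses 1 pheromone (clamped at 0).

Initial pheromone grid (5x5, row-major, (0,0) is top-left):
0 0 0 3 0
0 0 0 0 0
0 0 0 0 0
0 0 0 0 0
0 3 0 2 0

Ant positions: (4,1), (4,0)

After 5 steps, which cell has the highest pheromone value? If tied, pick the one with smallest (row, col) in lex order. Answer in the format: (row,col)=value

Answer: (4,1)=8

Derivation:
Step 1: ant0:(4,1)->N->(3,1) | ant1:(4,0)->E->(4,1)
  grid max=4 at (4,1)
Step 2: ant0:(3,1)->S->(4,1) | ant1:(4,1)->N->(3,1)
  grid max=5 at (4,1)
Step 3: ant0:(4,1)->N->(3,1) | ant1:(3,1)->S->(4,1)
  grid max=6 at (4,1)
Step 4: ant0:(3,1)->S->(4,1) | ant1:(4,1)->N->(3,1)
  grid max=7 at (4,1)
Step 5: ant0:(4,1)->N->(3,1) | ant1:(3,1)->S->(4,1)
  grid max=8 at (4,1)
Final grid:
  0 0 0 0 0
  0 0 0 0 0
  0 0 0 0 0
  0 5 0 0 0
  0 8 0 0 0
Max pheromone 8 at (4,1)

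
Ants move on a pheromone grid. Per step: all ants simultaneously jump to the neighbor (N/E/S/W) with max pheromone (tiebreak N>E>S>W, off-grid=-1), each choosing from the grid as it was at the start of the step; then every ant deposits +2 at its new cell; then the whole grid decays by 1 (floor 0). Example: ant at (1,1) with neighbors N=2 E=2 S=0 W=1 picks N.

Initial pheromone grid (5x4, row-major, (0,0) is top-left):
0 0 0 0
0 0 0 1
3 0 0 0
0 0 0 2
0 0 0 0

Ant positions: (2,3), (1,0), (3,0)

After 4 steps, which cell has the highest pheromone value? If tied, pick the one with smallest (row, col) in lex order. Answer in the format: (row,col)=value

Answer: (2,0)=7

Derivation:
Step 1: ant0:(2,3)->S->(3,3) | ant1:(1,0)->S->(2,0) | ant2:(3,0)->N->(2,0)
  grid max=6 at (2,0)
Step 2: ant0:(3,3)->N->(2,3) | ant1:(2,0)->N->(1,0) | ant2:(2,0)->N->(1,0)
  grid max=5 at (2,0)
Step 3: ant0:(2,3)->S->(3,3) | ant1:(1,0)->S->(2,0) | ant2:(1,0)->S->(2,0)
  grid max=8 at (2,0)
Step 4: ant0:(3,3)->N->(2,3) | ant1:(2,0)->N->(1,0) | ant2:(2,0)->N->(1,0)
  grid max=7 at (2,0)
Final grid:
  0 0 0 0
  5 0 0 0
  7 0 0 1
  0 0 0 2
  0 0 0 0
Max pheromone 7 at (2,0)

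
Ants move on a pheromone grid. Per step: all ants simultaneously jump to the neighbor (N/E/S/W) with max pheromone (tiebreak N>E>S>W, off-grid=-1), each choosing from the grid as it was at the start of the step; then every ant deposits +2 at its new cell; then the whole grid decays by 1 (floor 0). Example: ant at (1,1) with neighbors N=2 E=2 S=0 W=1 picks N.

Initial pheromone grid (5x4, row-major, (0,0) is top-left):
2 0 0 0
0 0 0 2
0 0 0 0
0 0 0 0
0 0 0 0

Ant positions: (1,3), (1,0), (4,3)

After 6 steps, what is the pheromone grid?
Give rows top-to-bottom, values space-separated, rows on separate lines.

After step 1: ants at (0,3),(0,0),(3,3)
  3 0 0 1
  0 0 0 1
  0 0 0 0
  0 0 0 1
  0 0 0 0
After step 2: ants at (1,3),(0,1),(2,3)
  2 1 0 0
  0 0 0 2
  0 0 0 1
  0 0 0 0
  0 0 0 0
After step 3: ants at (2,3),(0,0),(1,3)
  3 0 0 0
  0 0 0 3
  0 0 0 2
  0 0 0 0
  0 0 0 0
After step 4: ants at (1,3),(0,1),(2,3)
  2 1 0 0
  0 0 0 4
  0 0 0 3
  0 0 0 0
  0 0 0 0
After step 5: ants at (2,3),(0,0),(1,3)
  3 0 0 0
  0 0 0 5
  0 0 0 4
  0 0 0 0
  0 0 0 0
After step 6: ants at (1,3),(0,1),(2,3)
  2 1 0 0
  0 0 0 6
  0 0 0 5
  0 0 0 0
  0 0 0 0

2 1 0 0
0 0 0 6
0 0 0 5
0 0 0 0
0 0 0 0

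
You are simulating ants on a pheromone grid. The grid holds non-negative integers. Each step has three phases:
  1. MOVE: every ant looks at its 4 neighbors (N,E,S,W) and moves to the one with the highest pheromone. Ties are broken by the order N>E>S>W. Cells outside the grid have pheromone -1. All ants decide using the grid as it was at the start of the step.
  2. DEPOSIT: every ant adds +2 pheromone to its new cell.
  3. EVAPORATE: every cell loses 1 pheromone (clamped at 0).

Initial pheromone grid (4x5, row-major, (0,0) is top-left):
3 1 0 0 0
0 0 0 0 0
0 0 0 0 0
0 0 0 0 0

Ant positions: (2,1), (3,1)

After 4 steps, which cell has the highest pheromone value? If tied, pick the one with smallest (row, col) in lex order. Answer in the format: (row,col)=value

Answer: (1,1)=4

Derivation:
Step 1: ant0:(2,1)->N->(1,1) | ant1:(3,1)->N->(2,1)
  grid max=2 at (0,0)
Step 2: ant0:(1,1)->S->(2,1) | ant1:(2,1)->N->(1,1)
  grid max=2 at (1,1)
Step 3: ant0:(2,1)->N->(1,1) | ant1:(1,1)->S->(2,1)
  grid max=3 at (1,1)
Step 4: ant0:(1,1)->S->(2,1) | ant1:(2,1)->N->(1,1)
  grid max=4 at (1,1)
Final grid:
  0 0 0 0 0
  0 4 0 0 0
  0 4 0 0 0
  0 0 0 0 0
Max pheromone 4 at (1,1)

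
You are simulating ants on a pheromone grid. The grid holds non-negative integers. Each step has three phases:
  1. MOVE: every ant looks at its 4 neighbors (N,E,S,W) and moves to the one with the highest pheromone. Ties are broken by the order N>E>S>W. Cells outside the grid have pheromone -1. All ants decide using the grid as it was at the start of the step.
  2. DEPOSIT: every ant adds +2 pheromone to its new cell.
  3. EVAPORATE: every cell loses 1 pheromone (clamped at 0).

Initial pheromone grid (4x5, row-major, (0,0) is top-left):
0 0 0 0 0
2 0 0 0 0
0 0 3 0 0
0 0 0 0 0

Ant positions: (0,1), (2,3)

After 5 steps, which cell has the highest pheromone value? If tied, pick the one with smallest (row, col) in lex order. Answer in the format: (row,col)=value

Step 1: ant0:(0,1)->E->(0,2) | ant1:(2,3)->W->(2,2)
  grid max=4 at (2,2)
Step 2: ant0:(0,2)->E->(0,3) | ant1:(2,2)->N->(1,2)
  grid max=3 at (2,2)
Step 3: ant0:(0,3)->E->(0,4) | ant1:(1,2)->S->(2,2)
  grid max=4 at (2,2)
Step 4: ant0:(0,4)->S->(1,4) | ant1:(2,2)->N->(1,2)
  grid max=3 at (2,2)
Step 5: ant0:(1,4)->N->(0,4) | ant1:(1,2)->S->(2,2)
  grid max=4 at (2,2)
Final grid:
  0 0 0 0 1
  0 0 0 0 0
  0 0 4 0 0
  0 0 0 0 0
Max pheromone 4 at (2,2)

Answer: (2,2)=4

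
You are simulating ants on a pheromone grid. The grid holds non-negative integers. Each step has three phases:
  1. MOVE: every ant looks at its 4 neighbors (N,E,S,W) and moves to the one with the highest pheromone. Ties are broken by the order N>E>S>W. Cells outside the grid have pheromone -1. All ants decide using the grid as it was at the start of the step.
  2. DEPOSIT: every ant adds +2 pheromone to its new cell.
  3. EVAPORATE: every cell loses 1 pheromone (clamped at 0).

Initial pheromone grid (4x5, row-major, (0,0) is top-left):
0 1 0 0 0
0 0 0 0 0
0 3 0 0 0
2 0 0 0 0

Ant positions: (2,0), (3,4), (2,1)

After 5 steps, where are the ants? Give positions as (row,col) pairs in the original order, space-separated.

Step 1: ant0:(2,0)->E->(2,1) | ant1:(3,4)->N->(2,4) | ant2:(2,1)->N->(1,1)
  grid max=4 at (2,1)
Step 2: ant0:(2,1)->N->(1,1) | ant1:(2,4)->N->(1,4) | ant2:(1,1)->S->(2,1)
  grid max=5 at (2,1)
Step 3: ant0:(1,1)->S->(2,1) | ant1:(1,4)->N->(0,4) | ant2:(2,1)->N->(1,1)
  grid max=6 at (2,1)
Step 4: ant0:(2,1)->N->(1,1) | ant1:(0,4)->S->(1,4) | ant2:(1,1)->S->(2,1)
  grid max=7 at (2,1)
Step 5: ant0:(1,1)->S->(2,1) | ant1:(1,4)->N->(0,4) | ant2:(2,1)->N->(1,1)
  grid max=8 at (2,1)

(2,1) (0,4) (1,1)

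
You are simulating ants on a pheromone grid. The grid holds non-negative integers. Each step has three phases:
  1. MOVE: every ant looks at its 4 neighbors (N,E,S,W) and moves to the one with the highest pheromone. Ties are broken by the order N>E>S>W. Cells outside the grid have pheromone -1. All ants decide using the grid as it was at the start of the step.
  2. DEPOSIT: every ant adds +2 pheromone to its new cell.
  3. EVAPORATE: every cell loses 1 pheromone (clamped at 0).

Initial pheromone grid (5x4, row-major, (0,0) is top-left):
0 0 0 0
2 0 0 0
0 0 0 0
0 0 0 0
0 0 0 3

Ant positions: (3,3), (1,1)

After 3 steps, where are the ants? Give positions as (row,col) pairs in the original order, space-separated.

Step 1: ant0:(3,3)->S->(4,3) | ant1:(1,1)->W->(1,0)
  grid max=4 at (4,3)
Step 2: ant0:(4,3)->N->(3,3) | ant1:(1,0)->N->(0,0)
  grid max=3 at (4,3)
Step 3: ant0:(3,3)->S->(4,3) | ant1:(0,0)->S->(1,0)
  grid max=4 at (4,3)

(4,3) (1,0)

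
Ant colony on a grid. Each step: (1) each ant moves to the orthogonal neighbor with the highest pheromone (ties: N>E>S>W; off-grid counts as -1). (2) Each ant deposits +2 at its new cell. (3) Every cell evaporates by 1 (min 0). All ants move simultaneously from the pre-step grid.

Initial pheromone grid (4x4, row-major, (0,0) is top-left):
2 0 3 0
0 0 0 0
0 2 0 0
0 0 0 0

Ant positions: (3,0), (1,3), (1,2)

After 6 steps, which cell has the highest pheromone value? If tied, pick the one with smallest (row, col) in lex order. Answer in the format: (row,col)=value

Step 1: ant0:(3,0)->N->(2,0) | ant1:(1,3)->N->(0,3) | ant2:(1,2)->N->(0,2)
  grid max=4 at (0,2)
Step 2: ant0:(2,0)->E->(2,1) | ant1:(0,3)->W->(0,2) | ant2:(0,2)->E->(0,3)
  grid max=5 at (0,2)
Step 3: ant0:(2,1)->N->(1,1) | ant1:(0,2)->E->(0,3) | ant2:(0,3)->W->(0,2)
  grid max=6 at (0,2)
Step 4: ant0:(1,1)->S->(2,1) | ant1:(0,3)->W->(0,2) | ant2:(0,2)->E->(0,3)
  grid max=7 at (0,2)
Step 5: ant0:(2,1)->N->(1,1) | ant1:(0,2)->E->(0,3) | ant2:(0,3)->W->(0,2)
  grid max=8 at (0,2)
Step 6: ant0:(1,1)->S->(2,1) | ant1:(0,3)->W->(0,2) | ant2:(0,2)->E->(0,3)
  grid max=9 at (0,2)
Final grid:
  0 0 9 6
  0 0 0 0
  0 2 0 0
  0 0 0 0
Max pheromone 9 at (0,2)

Answer: (0,2)=9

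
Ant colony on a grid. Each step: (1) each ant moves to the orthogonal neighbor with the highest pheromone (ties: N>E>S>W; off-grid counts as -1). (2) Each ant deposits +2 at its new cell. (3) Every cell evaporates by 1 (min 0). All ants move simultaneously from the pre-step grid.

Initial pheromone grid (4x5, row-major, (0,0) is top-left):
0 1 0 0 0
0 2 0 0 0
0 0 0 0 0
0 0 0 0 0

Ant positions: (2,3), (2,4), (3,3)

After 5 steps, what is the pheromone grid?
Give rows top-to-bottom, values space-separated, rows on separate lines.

After step 1: ants at (1,3),(1,4),(2,3)
  0 0 0 0 0
  0 1 0 1 1
  0 0 0 1 0
  0 0 0 0 0
After step 2: ants at (1,4),(1,3),(1,3)
  0 0 0 0 0
  0 0 0 4 2
  0 0 0 0 0
  0 0 0 0 0
After step 3: ants at (1,3),(1,4),(1,4)
  0 0 0 0 0
  0 0 0 5 5
  0 0 0 0 0
  0 0 0 0 0
After step 4: ants at (1,4),(1,3),(1,3)
  0 0 0 0 0
  0 0 0 8 6
  0 0 0 0 0
  0 0 0 0 0
After step 5: ants at (1,3),(1,4),(1,4)
  0 0 0 0 0
  0 0 0 9 9
  0 0 0 0 0
  0 0 0 0 0

0 0 0 0 0
0 0 0 9 9
0 0 0 0 0
0 0 0 0 0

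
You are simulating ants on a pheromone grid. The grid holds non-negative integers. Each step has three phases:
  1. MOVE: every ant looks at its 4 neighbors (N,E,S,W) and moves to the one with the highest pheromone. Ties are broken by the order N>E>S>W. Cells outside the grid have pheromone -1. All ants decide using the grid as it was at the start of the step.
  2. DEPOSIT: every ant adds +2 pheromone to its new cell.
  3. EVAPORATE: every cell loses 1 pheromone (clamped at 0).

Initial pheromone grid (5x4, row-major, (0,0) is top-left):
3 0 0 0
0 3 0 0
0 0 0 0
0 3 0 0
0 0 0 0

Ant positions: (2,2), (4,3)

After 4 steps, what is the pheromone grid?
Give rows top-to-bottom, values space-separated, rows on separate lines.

After step 1: ants at (1,2),(3,3)
  2 0 0 0
  0 2 1 0
  0 0 0 0
  0 2 0 1
  0 0 0 0
After step 2: ants at (1,1),(2,3)
  1 0 0 0
  0 3 0 0
  0 0 0 1
  0 1 0 0
  0 0 0 0
After step 3: ants at (0,1),(1,3)
  0 1 0 0
  0 2 0 1
  0 0 0 0
  0 0 0 0
  0 0 0 0
After step 4: ants at (1,1),(0,3)
  0 0 0 1
  0 3 0 0
  0 0 0 0
  0 0 0 0
  0 0 0 0

0 0 0 1
0 3 0 0
0 0 0 0
0 0 0 0
0 0 0 0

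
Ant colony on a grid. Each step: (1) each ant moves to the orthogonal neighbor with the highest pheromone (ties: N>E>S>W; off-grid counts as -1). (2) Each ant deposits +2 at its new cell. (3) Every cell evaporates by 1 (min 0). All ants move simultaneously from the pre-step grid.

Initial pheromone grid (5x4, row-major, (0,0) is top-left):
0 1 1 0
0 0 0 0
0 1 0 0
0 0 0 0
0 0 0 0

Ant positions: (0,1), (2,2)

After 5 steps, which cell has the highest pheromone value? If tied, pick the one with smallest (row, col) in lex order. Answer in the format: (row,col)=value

Answer: (0,2)=2

Derivation:
Step 1: ant0:(0,1)->E->(0,2) | ant1:(2,2)->W->(2,1)
  grid max=2 at (0,2)
Step 2: ant0:(0,2)->E->(0,3) | ant1:(2,1)->N->(1,1)
  grid max=1 at (0,2)
Step 3: ant0:(0,3)->W->(0,2) | ant1:(1,1)->S->(2,1)
  grid max=2 at (0,2)
Step 4: ant0:(0,2)->E->(0,3) | ant1:(2,1)->N->(1,1)
  grid max=1 at (0,2)
Step 5: ant0:(0,3)->W->(0,2) | ant1:(1,1)->S->(2,1)
  grid max=2 at (0,2)
Final grid:
  0 0 2 0
  0 0 0 0
  0 2 0 0
  0 0 0 0
  0 0 0 0
Max pheromone 2 at (0,2)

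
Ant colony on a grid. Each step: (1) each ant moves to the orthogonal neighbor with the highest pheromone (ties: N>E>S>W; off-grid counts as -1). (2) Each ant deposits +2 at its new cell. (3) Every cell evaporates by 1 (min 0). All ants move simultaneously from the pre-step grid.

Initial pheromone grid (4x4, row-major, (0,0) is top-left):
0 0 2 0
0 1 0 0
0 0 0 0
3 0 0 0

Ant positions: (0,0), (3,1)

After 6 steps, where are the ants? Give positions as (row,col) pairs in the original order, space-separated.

Step 1: ant0:(0,0)->E->(0,1) | ant1:(3,1)->W->(3,0)
  grid max=4 at (3,0)
Step 2: ant0:(0,1)->E->(0,2) | ant1:(3,0)->N->(2,0)
  grid max=3 at (3,0)
Step 3: ant0:(0,2)->E->(0,3) | ant1:(2,0)->S->(3,0)
  grid max=4 at (3,0)
Step 4: ant0:(0,3)->W->(0,2) | ant1:(3,0)->N->(2,0)
  grid max=3 at (3,0)
Step 5: ant0:(0,2)->E->(0,3) | ant1:(2,0)->S->(3,0)
  grid max=4 at (3,0)
Step 6: ant0:(0,3)->W->(0,2) | ant1:(3,0)->N->(2,0)
  grid max=3 at (3,0)

(0,2) (2,0)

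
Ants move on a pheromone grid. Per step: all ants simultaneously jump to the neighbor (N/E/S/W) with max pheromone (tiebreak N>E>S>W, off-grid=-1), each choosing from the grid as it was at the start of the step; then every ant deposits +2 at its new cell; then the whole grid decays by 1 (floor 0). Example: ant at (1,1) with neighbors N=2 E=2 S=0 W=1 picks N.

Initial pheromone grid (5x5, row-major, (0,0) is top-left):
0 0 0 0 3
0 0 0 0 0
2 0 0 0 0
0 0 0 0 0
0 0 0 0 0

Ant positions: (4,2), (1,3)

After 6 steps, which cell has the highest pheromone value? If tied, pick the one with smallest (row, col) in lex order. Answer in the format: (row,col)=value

Step 1: ant0:(4,2)->N->(3,2) | ant1:(1,3)->N->(0,3)
  grid max=2 at (0,4)
Step 2: ant0:(3,2)->N->(2,2) | ant1:(0,3)->E->(0,4)
  grid max=3 at (0,4)
Step 3: ant0:(2,2)->N->(1,2) | ant1:(0,4)->S->(1,4)
  grid max=2 at (0,4)
Step 4: ant0:(1,2)->N->(0,2) | ant1:(1,4)->N->(0,4)
  grid max=3 at (0,4)
Step 5: ant0:(0,2)->E->(0,3) | ant1:(0,4)->S->(1,4)
  grid max=2 at (0,4)
Step 6: ant0:(0,3)->E->(0,4) | ant1:(1,4)->N->(0,4)
  grid max=5 at (0,4)
Final grid:
  0 0 0 0 5
  0 0 0 0 0
  0 0 0 0 0
  0 0 0 0 0
  0 0 0 0 0
Max pheromone 5 at (0,4)

Answer: (0,4)=5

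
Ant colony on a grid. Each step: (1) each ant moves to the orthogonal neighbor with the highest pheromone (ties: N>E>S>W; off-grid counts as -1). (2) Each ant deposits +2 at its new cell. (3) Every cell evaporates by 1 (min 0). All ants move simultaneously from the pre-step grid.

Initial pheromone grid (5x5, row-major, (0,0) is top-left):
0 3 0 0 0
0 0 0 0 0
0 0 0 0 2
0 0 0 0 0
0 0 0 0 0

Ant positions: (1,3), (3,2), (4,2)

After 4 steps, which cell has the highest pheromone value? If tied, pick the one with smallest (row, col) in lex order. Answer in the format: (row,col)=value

Step 1: ant0:(1,3)->N->(0,3) | ant1:(3,2)->N->(2,2) | ant2:(4,2)->N->(3,2)
  grid max=2 at (0,1)
Step 2: ant0:(0,3)->E->(0,4) | ant1:(2,2)->S->(3,2) | ant2:(3,2)->N->(2,2)
  grid max=2 at (2,2)
Step 3: ant0:(0,4)->S->(1,4) | ant1:(3,2)->N->(2,2) | ant2:(2,2)->S->(3,2)
  grid max=3 at (2,2)
Step 4: ant0:(1,4)->N->(0,4) | ant1:(2,2)->S->(3,2) | ant2:(3,2)->N->(2,2)
  grid max=4 at (2,2)
Final grid:
  0 0 0 0 1
  0 0 0 0 0
  0 0 4 0 0
  0 0 4 0 0
  0 0 0 0 0
Max pheromone 4 at (2,2)

Answer: (2,2)=4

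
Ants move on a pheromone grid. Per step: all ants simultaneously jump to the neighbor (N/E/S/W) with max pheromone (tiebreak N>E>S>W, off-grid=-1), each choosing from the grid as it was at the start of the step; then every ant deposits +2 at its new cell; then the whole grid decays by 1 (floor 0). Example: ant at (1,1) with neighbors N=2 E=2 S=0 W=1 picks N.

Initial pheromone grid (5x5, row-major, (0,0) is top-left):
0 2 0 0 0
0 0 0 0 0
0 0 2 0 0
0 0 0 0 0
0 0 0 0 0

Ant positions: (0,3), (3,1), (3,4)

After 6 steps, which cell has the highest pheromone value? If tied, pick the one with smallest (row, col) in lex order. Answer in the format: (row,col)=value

Answer: (1,4)=7

Derivation:
Step 1: ant0:(0,3)->E->(0,4) | ant1:(3,1)->N->(2,1) | ant2:(3,4)->N->(2,4)
  grid max=1 at (0,1)
Step 2: ant0:(0,4)->S->(1,4) | ant1:(2,1)->E->(2,2) | ant2:(2,4)->N->(1,4)
  grid max=3 at (1,4)
Step 3: ant0:(1,4)->N->(0,4) | ant1:(2,2)->N->(1,2) | ant2:(1,4)->N->(0,4)
  grid max=3 at (0,4)
Step 4: ant0:(0,4)->S->(1,4) | ant1:(1,2)->S->(2,2) | ant2:(0,4)->S->(1,4)
  grid max=5 at (1,4)
Step 5: ant0:(1,4)->N->(0,4) | ant1:(2,2)->N->(1,2) | ant2:(1,4)->N->(0,4)
  grid max=5 at (0,4)
Step 6: ant0:(0,4)->S->(1,4) | ant1:(1,2)->S->(2,2) | ant2:(0,4)->S->(1,4)
  grid max=7 at (1,4)
Final grid:
  0 0 0 0 4
  0 0 0 0 7
  0 0 2 0 0
  0 0 0 0 0
  0 0 0 0 0
Max pheromone 7 at (1,4)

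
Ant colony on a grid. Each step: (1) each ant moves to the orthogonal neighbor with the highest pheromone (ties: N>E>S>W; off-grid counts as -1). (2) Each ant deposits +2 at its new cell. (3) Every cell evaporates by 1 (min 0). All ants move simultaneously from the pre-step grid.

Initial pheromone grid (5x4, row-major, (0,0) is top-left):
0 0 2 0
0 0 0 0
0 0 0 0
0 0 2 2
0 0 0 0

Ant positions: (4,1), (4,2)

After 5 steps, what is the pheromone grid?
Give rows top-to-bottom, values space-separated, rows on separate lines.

After step 1: ants at (3,1),(3,2)
  0 0 1 0
  0 0 0 0
  0 0 0 0
  0 1 3 1
  0 0 0 0
After step 2: ants at (3,2),(3,3)
  0 0 0 0
  0 0 0 0
  0 0 0 0
  0 0 4 2
  0 0 0 0
After step 3: ants at (3,3),(3,2)
  0 0 0 0
  0 0 0 0
  0 0 0 0
  0 0 5 3
  0 0 0 0
After step 4: ants at (3,2),(3,3)
  0 0 0 0
  0 0 0 0
  0 0 0 0
  0 0 6 4
  0 0 0 0
After step 5: ants at (3,3),(3,2)
  0 0 0 0
  0 0 0 0
  0 0 0 0
  0 0 7 5
  0 0 0 0

0 0 0 0
0 0 0 0
0 0 0 0
0 0 7 5
0 0 0 0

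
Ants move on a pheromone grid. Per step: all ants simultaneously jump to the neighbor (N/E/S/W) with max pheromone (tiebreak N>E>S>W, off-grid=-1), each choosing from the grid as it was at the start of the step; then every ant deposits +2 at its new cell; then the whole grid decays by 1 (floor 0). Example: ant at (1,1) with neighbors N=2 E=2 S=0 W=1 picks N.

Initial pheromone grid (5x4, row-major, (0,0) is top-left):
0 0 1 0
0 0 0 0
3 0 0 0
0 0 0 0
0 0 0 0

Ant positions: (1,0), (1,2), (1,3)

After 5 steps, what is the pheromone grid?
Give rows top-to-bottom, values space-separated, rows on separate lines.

After step 1: ants at (2,0),(0,2),(0,3)
  0 0 2 1
  0 0 0 0
  4 0 0 0
  0 0 0 0
  0 0 0 0
After step 2: ants at (1,0),(0,3),(0,2)
  0 0 3 2
  1 0 0 0
  3 0 0 0
  0 0 0 0
  0 0 0 0
After step 3: ants at (2,0),(0,2),(0,3)
  0 0 4 3
  0 0 0 0
  4 0 0 0
  0 0 0 0
  0 0 0 0
After step 4: ants at (1,0),(0,3),(0,2)
  0 0 5 4
  1 0 0 0
  3 0 0 0
  0 0 0 0
  0 0 0 0
After step 5: ants at (2,0),(0,2),(0,3)
  0 0 6 5
  0 0 0 0
  4 0 0 0
  0 0 0 0
  0 0 0 0

0 0 6 5
0 0 0 0
4 0 0 0
0 0 0 0
0 0 0 0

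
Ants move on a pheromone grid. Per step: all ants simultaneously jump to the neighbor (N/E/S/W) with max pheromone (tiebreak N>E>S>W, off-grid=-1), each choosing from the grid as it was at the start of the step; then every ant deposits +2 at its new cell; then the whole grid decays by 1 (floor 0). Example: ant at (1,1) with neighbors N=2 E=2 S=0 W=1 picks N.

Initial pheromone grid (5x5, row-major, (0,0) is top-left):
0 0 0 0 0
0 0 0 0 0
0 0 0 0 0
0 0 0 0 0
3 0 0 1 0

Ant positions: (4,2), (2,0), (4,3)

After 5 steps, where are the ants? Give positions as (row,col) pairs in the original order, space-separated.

Step 1: ant0:(4,2)->E->(4,3) | ant1:(2,0)->N->(1,0) | ant2:(4,3)->N->(3,3)
  grid max=2 at (4,0)
Step 2: ant0:(4,3)->N->(3,3) | ant1:(1,0)->N->(0,0) | ant2:(3,3)->S->(4,3)
  grid max=3 at (4,3)
Step 3: ant0:(3,3)->S->(4,3) | ant1:(0,0)->E->(0,1) | ant2:(4,3)->N->(3,3)
  grid max=4 at (4,3)
Step 4: ant0:(4,3)->N->(3,3) | ant1:(0,1)->E->(0,2) | ant2:(3,3)->S->(4,3)
  grid max=5 at (4,3)
Step 5: ant0:(3,3)->S->(4,3) | ant1:(0,2)->E->(0,3) | ant2:(4,3)->N->(3,3)
  grid max=6 at (4,3)

(4,3) (0,3) (3,3)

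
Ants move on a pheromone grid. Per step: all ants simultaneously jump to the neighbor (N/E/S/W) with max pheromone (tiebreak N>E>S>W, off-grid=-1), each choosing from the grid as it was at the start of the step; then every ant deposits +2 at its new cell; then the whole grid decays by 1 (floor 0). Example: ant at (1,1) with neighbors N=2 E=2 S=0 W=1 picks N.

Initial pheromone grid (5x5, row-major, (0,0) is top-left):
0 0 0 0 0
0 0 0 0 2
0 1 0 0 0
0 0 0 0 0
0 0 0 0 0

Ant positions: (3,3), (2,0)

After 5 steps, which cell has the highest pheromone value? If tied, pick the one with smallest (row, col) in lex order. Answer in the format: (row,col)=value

Step 1: ant0:(3,3)->N->(2,3) | ant1:(2,0)->E->(2,1)
  grid max=2 at (2,1)
Step 2: ant0:(2,3)->N->(1,3) | ant1:(2,1)->N->(1,1)
  grid max=1 at (1,1)
Step 3: ant0:(1,3)->N->(0,3) | ant1:(1,1)->S->(2,1)
  grid max=2 at (2,1)
Step 4: ant0:(0,3)->E->(0,4) | ant1:(2,1)->N->(1,1)
  grid max=1 at (0,4)
Step 5: ant0:(0,4)->S->(1,4) | ant1:(1,1)->S->(2,1)
  grid max=2 at (2,1)
Final grid:
  0 0 0 0 0
  0 0 0 0 1
  0 2 0 0 0
  0 0 0 0 0
  0 0 0 0 0
Max pheromone 2 at (2,1)

Answer: (2,1)=2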